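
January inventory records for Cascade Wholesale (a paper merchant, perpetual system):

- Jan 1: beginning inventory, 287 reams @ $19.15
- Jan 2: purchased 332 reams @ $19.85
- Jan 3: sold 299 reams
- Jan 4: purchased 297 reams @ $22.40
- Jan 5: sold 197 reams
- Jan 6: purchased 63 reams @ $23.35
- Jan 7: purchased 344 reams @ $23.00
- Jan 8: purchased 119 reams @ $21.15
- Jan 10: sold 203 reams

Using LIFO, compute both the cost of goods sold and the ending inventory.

COGS = $14,796.80; ending inventory = $15,842.15

Jan 3, 299 sold [LIFO — newest first]: 299 @ $19.85 = $5,935.15
Jan 5, 197 sold [LIFO — newest first]: 197 @ $22.40 = $4,412.80
Jan 10, 203 sold [LIFO — newest first]: 119 @ $21.15 + 84 @ $23.00 = $4,448.85
Total COGS = $5,935.15 + $4,412.80 + $4,448.85 = $14,796.80
Ending inventory: 287 @ $19.15 + 33 @ $19.85 + 100 @ $22.40 + 63 @ $23.35 + 260 @ $23.00 = $15,842.15
Check: goods available $30,638.95 = COGS $14,796.80 + ending $15,842.15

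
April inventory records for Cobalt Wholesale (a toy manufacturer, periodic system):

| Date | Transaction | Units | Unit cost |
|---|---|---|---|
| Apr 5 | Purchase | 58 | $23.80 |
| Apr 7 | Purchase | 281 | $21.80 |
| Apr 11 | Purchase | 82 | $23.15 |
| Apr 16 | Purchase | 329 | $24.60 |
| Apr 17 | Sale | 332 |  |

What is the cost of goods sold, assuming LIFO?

Apr 17, 332 sold [LIFO — newest first]: 329 @ $24.60 + 3 @ $23.15 = $8,162.85
Ending inventory: 58 @ $23.80 + 281 @ $21.80 + 79 @ $23.15 = $9,335.05
Check: goods available $17,497.90 = COGS $8,162.85 + ending $9,335.05

COGS = $8,162.85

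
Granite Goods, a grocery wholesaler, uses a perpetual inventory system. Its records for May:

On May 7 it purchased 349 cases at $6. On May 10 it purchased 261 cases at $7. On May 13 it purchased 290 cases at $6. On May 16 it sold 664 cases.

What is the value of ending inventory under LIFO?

Ending inventory = $1,416

May 16, 664 sold [LIFO — newest first]: 290 @ $6 + 261 @ $7 + 113 @ $6 = $4,245
Ending inventory: 236 @ $6 = $1,416
Check: goods available $5,661 = COGS $4,245 + ending $1,416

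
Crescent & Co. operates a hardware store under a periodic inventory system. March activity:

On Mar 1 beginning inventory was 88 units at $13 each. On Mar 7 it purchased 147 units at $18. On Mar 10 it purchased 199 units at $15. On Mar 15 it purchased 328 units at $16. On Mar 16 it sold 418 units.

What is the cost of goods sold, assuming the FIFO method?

COGS = $6,535

Mar 16, 418 sold [FIFO — oldest first]: 88 @ $13 + 147 @ $18 + 183 @ $15 = $6,535
Ending inventory: 16 @ $15 + 328 @ $16 = $5,488
Check: goods available $12,023 = COGS $6,535 + ending $5,488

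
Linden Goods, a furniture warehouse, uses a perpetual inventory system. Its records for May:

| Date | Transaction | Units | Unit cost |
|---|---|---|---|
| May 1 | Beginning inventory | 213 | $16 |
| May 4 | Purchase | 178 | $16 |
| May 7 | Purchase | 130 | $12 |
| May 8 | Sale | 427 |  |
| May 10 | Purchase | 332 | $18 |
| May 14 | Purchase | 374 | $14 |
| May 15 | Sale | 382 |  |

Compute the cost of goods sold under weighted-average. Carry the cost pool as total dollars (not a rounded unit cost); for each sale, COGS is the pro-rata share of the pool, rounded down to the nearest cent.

COGS = $12,432.90

After May 1: 213 on hand, pool $3,408.00 (≈ $16.0000 each)
After May 4: 391 on hand, pool $6,256.00 (≈ $16.0000 each)
After May 7: 521 on hand, pool $7,816.00 (≈ $15.0019 each)
May 8, sell 427: 427/521 × $7,816.00 → $6,405.81
After May 10: 426 on hand, pool $7,386.19 (≈ $17.3385 each)
After May 14: 800 on hand, pool $12,622.19 (≈ $15.7777 each)
May 15, sell 382: 382/800 × $12,622.19 → $6,027.09
Total COGS = $6,405.81 + $6,027.09 = $12,432.90
Ending inventory (cost pool remaining) = $6,595.10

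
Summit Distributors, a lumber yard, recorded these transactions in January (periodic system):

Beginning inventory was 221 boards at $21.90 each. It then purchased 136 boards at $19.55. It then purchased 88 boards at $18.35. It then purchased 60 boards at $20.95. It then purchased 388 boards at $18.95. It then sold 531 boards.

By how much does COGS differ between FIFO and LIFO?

$730.55

FIFO COGS: 221 @ $21.90 + 136 @ $19.55 + 88 @ $18.35 + 60 @ $20.95 + 26 @ $18.95 = $10,863.20
LIFO COGS: 388 @ $18.95 + 60 @ $20.95 + 83 @ $18.35 = $10,132.65
Difference = |$10,863.20 − $10,132.65| = $730.55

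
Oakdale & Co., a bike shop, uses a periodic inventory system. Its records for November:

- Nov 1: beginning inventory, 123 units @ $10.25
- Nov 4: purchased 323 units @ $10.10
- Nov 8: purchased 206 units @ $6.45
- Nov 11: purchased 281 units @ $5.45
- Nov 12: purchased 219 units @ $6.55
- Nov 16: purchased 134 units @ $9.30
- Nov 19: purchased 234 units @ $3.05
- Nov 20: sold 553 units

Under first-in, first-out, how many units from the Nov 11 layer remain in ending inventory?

281

Nov 20, 553 sold [FIFO — oldest first]: 123 @ $10.25 + 323 @ $10.10 + 107 @ $6.45 = $5,213.20
Ending inventory: 99 @ $6.45 + 281 @ $5.45 + 219 @ $6.55 + 134 @ $9.30 + 234 @ $3.05 = $5,564.35
Check: goods available $10,777.55 = COGS $5,213.20 + ending $5,564.35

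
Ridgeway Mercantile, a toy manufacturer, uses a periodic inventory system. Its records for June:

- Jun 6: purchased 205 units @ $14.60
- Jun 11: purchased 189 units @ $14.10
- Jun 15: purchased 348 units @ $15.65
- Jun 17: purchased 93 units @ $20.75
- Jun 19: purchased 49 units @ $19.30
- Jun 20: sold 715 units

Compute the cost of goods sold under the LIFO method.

COGS = $11,512.15

Jun 20, 715 sold [LIFO — newest first]: 49 @ $19.30 + 93 @ $20.75 + 348 @ $15.65 + 189 @ $14.10 + 36 @ $14.60 = $11,512.15
Ending inventory: 169 @ $14.60 = $2,467.40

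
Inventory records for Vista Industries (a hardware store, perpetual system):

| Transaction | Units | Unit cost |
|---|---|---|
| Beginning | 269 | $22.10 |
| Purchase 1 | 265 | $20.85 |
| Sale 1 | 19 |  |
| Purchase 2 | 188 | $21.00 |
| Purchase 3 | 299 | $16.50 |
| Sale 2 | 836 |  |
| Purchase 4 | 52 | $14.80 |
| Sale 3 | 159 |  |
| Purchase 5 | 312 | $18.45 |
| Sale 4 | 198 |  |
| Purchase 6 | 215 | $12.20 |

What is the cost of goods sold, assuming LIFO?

COGS = $23,470.45

Sale 1 (19) [LIFO — newest first]: 19 @ $20.85 = $396.15
Sale 2 (836) [LIFO — newest first]: 299 @ $16.50 + 188 @ $21.00 + 246 @ $20.85 + 103 @ $22.10 = $16,286.90
Sale 3 (159) [LIFO — newest first]: 52 @ $14.80 + 107 @ $22.10 = $3,134.30
Sale 4 (198) [LIFO — newest first]: 198 @ $18.45 = $3,653.10
Total COGS = $396.15 + $16,286.90 + $3,134.30 + $3,653.10 = $23,470.45
Ending inventory: 59 @ $22.10 + 114 @ $18.45 + 215 @ $12.20 = $6,030.20
Check: goods available $29,500.65 = COGS $23,470.45 + ending $6,030.20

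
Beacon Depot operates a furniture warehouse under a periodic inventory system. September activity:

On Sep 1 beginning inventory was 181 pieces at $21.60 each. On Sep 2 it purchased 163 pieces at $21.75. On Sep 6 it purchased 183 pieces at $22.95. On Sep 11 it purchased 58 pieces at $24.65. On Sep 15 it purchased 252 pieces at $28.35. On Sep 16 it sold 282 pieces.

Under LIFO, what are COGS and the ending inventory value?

COGS = $7,883.70; ending inventory = $12,344.90

Sep 16, 282 sold [LIFO — newest first]: 252 @ $28.35 + 30 @ $24.65 = $7,883.70
Ending inventory: 181 @ $21.60 + 163 @ $21.75 + 183 @ $22.95 + 28 @ $24.65 = $12,344.90
Check: goods available $20,228.60 = COGS $7,883.70 + ending $12,344.90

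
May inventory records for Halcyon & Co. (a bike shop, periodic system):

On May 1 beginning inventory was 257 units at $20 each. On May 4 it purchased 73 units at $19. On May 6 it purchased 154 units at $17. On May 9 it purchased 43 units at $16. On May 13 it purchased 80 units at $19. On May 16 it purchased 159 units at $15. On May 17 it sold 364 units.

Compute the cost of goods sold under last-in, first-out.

COGS = $5,987

May 17, 364 sold [LIFO — newest first]: 159 @ $15 + 80 @ $19 + 43 @ $16 + 82 @ $17 = $5,987
Ending inventory: 257 @ $20 + 73 @ $19 + 72 @ $17 = $7,751
Check: goods available $13,738 = COGS $5,987 + ending $7,751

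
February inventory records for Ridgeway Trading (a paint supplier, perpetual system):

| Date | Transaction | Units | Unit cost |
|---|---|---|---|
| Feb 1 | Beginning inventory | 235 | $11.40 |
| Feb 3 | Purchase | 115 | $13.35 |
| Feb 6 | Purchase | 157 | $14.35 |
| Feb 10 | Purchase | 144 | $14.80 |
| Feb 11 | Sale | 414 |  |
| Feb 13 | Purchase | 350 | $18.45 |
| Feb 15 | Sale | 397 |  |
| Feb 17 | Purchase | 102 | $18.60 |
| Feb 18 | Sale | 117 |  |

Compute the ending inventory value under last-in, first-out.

Feb 11, 414 sold [LIFO — newest first]: 144 @ $14.80 + 157 @ $14.35 + 113 @ $13.35 = $5,892.70
Feb 15, 397 sold [LIFO — newest first]: 350 @ $18.45 + 2 @ $13.35 + 45 @ $11.40 = $6,997.20
Feb 18, 117 sold [LIFO — newest first]: 102 @ $18.60 + 15 @ $11.40 = $2,068.20
Total COGS = $5,892.70 + $6,997.20 + $2,068.20 = $14,958.10
Ending inventory: 175 @ $11.40 = $1,995.00

Ending inventory = $1,995.00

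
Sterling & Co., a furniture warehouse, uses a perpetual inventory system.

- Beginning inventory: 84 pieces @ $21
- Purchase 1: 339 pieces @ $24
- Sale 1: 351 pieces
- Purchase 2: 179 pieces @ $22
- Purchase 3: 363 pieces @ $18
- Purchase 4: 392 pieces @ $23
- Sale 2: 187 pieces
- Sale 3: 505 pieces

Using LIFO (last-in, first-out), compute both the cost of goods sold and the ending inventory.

COGS = $22,804; ending inventory = $6,584

Sale 1 (351) [LIFO — newest first]: 339 @ $24 + 12 @ $21 = $8,388
Sale 2 (187) [LIFO — newest first]: 187 @ $23 = $4,301
Sale 3 (505) [LIFO — newest first]: 205 @ $23 + 300 @ $18 = $10,115
Total COGS = $8,388 + $4,301 + $10,115 = $22,804
Ending inventory: 72 @ $21 + 179 @ $22 + 63 @ $18 = $6,584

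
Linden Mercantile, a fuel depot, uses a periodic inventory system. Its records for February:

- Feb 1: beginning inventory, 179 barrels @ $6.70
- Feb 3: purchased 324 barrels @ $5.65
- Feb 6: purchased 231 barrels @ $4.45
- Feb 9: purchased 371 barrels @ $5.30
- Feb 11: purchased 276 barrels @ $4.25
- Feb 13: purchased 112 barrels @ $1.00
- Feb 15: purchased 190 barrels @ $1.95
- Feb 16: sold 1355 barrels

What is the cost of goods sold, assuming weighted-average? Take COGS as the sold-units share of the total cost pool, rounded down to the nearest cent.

Feb 16, sell 1355: 1355/1683 × $7,679.65 → $6,182.96
Ending inventory (cost pool remaining) = $1,496.69

COGS = $6,182.96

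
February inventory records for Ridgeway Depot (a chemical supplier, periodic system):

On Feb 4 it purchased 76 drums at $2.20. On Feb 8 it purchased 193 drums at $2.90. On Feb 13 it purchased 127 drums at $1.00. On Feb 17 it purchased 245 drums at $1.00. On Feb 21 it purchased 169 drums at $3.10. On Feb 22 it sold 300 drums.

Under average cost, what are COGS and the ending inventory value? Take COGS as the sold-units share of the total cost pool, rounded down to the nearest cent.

Feb 22, sell 300: 300/810 × $1,622.80 → $601.03
Ending inventory (cost pool remaining) = $1,021.77

COGS = $601.03; ending inventory = $1,021.77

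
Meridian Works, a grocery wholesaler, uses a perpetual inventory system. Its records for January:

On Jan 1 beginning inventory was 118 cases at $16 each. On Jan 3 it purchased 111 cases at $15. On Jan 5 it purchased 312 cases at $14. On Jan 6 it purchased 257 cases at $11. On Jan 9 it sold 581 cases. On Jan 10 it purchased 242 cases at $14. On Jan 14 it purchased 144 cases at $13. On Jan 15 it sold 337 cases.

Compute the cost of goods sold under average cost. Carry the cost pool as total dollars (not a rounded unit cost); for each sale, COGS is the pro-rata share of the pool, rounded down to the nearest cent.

COGS = $12,398.38

After Jan 1: 118 on hand, pool $1,888.00 (≈ $16.0000 each)
After Jan 3: 229 on hand, pool $3,553.00 (≈ $15.5153 each)
After Jan 5: 541 on hand, pool $7,921.00 (≈ $14.6414 each)
After Jan 6: 798 on hand, pool $10,748.00 (≈ $13.4687 each)
Jan 9, sell 581: 581/798 × $10,748.00 → $7,825.29
After Jan 10: 459 on hand, pool $6,310.71 (≈ $13.7488 each)
After Jan 14: 603 on hand, pool $8,182.71 (≈ $13.5700 each)
Jan 15, sell 337: 337/603 × $8,182.71 → $4,573.09
Total COGS = $7,825.29 + $4,573.09 = $12,398.38
Ending inventory (cost pool remaining) = $3,609.62
Check: goods available $16,008.00 = COGS $12,398.38 + ending $3,609.62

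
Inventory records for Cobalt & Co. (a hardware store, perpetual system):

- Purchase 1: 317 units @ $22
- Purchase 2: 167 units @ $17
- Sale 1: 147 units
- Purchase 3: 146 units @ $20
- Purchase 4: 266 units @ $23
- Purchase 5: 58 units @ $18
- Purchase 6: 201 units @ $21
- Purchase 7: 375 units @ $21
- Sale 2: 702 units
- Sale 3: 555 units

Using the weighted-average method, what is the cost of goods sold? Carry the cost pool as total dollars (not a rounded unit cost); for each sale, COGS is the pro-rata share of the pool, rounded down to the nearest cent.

After Purchase 1: 317 on hand, pool $6,974.00 (≈ $22.0000 each)
After Purchase 2: 484 on hand, pool $9,813.00 (≈ $20.2748 each)
Sale 1, sell 147: 147/484 × $9,813.00 → $2,980.39
After Purchase 3: 483 on hand, pool $9,752.61 (≈ $20.1917 each)
After Purchase 4: 749 on hand, pool $15,870.61 (≈ $21.1891 each)
After Purchase 5: 807 on hand, pool $16,914.61 (≈ $20.9599 each)
After Purchase 6: 1008 on hand, pool $21,135.61 (≈ $20.9679 each)
After Purchase 7: 1383 on hand, pool $29,010.61 (≈ $20.9766 each)
Sale 2, sell 702: 702/1383 × $29,010.61 → $14,725.55
Sale 3, sell 555: 555/681 × $14,285.06 → $11,642.00
Total COGS = $2,980.39 + $14,725.55 + $11,642.00 = $29,347.94
Ending inventory (cost pool remaining) = $2,643.06

COGS = $29,347.94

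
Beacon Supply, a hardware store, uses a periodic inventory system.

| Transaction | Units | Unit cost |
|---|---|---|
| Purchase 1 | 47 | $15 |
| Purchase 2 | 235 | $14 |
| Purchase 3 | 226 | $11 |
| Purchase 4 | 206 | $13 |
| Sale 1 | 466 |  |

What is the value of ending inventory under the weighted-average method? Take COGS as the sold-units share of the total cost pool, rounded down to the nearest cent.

Ending inventory = $3,181.28

Sale 1, sell 466: 466/714 × $9,159.00 → $5,977.72
Ending inventory (cost pool remaining) = $3,181.28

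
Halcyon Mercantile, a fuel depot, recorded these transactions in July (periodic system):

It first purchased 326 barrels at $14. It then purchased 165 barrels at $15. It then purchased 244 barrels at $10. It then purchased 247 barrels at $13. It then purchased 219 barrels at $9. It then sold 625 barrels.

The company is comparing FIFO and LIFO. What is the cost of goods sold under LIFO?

COGS = $6,772

FIFO COGS: 326 @ $14 + 165 @ $15 + 134 @ $10 = $8,379
LIFO COGS: 219 @ $9 + 247 @ $13 + 159 @ $10 = $6,772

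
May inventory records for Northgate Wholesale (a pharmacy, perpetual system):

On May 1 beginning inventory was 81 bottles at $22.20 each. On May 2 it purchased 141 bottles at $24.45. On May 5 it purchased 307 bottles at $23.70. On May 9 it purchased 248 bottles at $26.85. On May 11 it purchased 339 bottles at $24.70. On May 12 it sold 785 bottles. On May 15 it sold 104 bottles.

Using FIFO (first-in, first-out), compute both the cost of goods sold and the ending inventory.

COGS = $21,946.75; ending inventory = $5,606.90

May 12, 785 sold [FIFO — oldest first]: 81 @ $22.20 + 141 @ $24.45 + 307 @ $23.70 + 248 @ $26.85 + 8 @ $24.70 = $19,377.95
May 15, 104 sold [FIFO — oldest first]: 104 @ $24.70 = $2,568.80
Total COGS = $19,377.95 + $2,568.80 = $21,946.75
Ending inventory: 227 @ $24.70 = $5,606.90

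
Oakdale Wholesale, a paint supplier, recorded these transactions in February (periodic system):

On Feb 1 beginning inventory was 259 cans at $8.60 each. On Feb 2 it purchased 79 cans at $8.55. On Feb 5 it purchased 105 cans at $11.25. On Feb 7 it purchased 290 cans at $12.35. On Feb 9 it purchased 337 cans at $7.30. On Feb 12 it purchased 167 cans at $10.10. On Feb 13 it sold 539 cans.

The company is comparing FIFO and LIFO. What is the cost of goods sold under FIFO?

FIFO COGS: 259 @ $8.60 + 79 @ $8.55 + 105 @ $11.25 + 96 @ $12.35 = $5,269.70
LIFO COGS: 167 @ $10.10 + 337 @ $7.30 + 35 @ $12.35 = $4,579.05

COGS = $5,269.70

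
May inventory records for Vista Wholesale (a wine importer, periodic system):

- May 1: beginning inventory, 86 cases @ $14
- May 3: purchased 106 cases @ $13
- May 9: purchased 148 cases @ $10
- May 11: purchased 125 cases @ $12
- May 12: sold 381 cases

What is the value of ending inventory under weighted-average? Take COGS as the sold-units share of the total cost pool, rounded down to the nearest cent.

Ending inventory = $1,004.75

May 12, sell 381: 381/465 × $5,562.00 → $4,557.25
Ending inventory (cost pool remaining) = $1,004.75
Check: goods available $5,562.00 = COGS $4,557.25 + ending $1,004.75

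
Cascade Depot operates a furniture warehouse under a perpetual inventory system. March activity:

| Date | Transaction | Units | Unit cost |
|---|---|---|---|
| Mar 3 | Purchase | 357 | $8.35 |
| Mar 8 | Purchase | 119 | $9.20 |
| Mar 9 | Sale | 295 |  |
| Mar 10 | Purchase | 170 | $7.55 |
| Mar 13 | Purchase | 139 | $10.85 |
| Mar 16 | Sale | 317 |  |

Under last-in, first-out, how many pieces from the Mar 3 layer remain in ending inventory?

Mar 9, 295 sold [LIFO — newest first]: 119 @ $9.20 + 176 @ $8.35 = $2,564.40
Mar 16, 317 sold [LIFO — newest first]: 139 @ $10.85 + 170 @ $7.55 + 8 @ $8.35 = $2,858.45
Total COGS = $2,564.40 + $2,858.45 = $5,422.85
Ending inventory: 173 @ $8.35 = $1,444.55

173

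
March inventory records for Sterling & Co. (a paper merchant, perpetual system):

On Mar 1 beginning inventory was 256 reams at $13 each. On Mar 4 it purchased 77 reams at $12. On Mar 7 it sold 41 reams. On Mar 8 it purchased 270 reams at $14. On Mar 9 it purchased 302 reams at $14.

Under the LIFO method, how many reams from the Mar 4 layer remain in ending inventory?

36

Mar 7, 41 sold [LIFO — newest first]: 41 @ $12 = $492
Ending inventory: 256 @ $13 + 36 @ $12 + 270 @ $14 + 302 @ $14 = $11,768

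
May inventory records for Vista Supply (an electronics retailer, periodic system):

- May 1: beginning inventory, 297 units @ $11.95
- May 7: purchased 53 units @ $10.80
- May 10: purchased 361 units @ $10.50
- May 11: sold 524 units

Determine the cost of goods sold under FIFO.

May 11, 524 sold [FIFO — oldest first]: 297 @ $11.95 + 53 @ $10.80 + 174 @ $10.50 = $5,948.55
Ending inventory: 187 @ $10.50 = $1,963.50
Check: goods available $7,912.05 = COGS $5,948.55 + ending $1,963.50

COGS = $5,948.55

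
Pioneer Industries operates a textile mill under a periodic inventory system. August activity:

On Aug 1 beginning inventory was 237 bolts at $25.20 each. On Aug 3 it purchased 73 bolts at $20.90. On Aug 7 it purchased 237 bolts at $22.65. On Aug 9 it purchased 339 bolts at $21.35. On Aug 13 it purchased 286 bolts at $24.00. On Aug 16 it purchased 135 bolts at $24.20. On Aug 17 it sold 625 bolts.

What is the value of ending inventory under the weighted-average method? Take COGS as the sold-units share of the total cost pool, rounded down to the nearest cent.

Ending inventory = $15,776.69

Aug 17, sell 625: 625/1307 × $30,234.80 → $14,458.11
Ending inventory (cost pool remaining) = $15,776.69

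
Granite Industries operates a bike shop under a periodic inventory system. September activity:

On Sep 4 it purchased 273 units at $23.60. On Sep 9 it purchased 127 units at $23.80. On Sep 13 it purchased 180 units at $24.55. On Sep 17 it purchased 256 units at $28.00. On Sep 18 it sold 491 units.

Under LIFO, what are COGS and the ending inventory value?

COGS = $12,896.00; ending inventory = $8,156.40

Sep 18, 491 sold [LIFO — newest first]: 256 @ $28.00 + 180 @ $24.55 + 55 @ $23.80 = $12,896.00
Ending inventory: 273 @ $23.60 + 72 @ $23.80 = $8,156.40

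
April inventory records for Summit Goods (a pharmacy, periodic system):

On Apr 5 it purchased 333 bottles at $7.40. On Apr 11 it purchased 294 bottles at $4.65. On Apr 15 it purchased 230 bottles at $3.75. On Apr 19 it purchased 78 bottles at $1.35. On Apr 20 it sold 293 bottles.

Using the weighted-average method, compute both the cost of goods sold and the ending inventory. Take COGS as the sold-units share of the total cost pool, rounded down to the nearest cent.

COGS = $1,503.88; ending inventory = $3,295.22

Apr 20, sell 293: 293/935 × $4,799.10 → $1,503.88
Ending inventory (cost pool remaining) = $3,295.22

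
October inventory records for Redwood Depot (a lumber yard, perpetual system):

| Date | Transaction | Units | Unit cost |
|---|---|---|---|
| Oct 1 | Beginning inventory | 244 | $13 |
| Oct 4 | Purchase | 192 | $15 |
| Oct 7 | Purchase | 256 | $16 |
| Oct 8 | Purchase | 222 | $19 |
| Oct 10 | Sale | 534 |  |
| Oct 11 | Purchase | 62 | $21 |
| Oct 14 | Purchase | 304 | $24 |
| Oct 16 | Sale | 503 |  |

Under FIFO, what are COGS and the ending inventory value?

Oct 10, 534 sold [FIFO — oldest first]: 244 @ $13 + 192 @ $15 + 98 @ $16 = $7,620
Oct 16, 503 sold [FIFO — oldest first]: 158 @ $16 + 222 @ $19 + 62 @ $21 + 61 @ $24 = $9,512
Total COGS = $7,620 + $9,512 = $17,132
Ending inventory: 243 @ $24 = $5,832

COGS = $17,132; ending inventory = $5,832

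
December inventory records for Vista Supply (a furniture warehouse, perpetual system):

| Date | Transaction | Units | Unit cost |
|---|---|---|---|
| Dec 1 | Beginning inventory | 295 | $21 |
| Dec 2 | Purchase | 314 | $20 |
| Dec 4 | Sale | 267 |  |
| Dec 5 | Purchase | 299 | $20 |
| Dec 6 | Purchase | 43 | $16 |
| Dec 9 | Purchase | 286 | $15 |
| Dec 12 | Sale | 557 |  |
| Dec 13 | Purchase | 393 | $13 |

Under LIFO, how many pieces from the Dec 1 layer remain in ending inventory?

295

Dec 4, 267 sold [LIFO — newest first]: 267 @ $20 = $5,340
Dec 12, 557 sold [LIFO — newest first]: 286 @ $15 + 43 @ $16 + 228 @ $20 = $9,538
Total COGS = $5,340 + $9,538 = $14,878
Ending inventory: 295 @ $21 + 47 @ $20 + 71 @ $20 + 393 @ $13 = $13,664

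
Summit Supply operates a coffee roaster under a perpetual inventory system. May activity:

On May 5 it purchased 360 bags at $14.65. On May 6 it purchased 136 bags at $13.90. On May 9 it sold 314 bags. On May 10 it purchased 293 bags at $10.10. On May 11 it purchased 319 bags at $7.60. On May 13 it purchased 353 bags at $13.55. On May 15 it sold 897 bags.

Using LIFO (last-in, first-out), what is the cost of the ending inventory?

May 9, 314 sold [LIFO — newest first]: 136 @ $13.90 + 178 @ $14.65 = $4,498.10
May 15, 897 sold [LIFO — newest first]: 353 @ $13.55 + 319 @ $7.60 + 225 @ $10.10 = $9,480.05
Total COGS = $4,498.10 + $9,480.05 = $13,978.15
Ending inventory: 182 @ $14.65 + 68 @ $10.10 = $3,353.10

Ending inventory = $3,353.10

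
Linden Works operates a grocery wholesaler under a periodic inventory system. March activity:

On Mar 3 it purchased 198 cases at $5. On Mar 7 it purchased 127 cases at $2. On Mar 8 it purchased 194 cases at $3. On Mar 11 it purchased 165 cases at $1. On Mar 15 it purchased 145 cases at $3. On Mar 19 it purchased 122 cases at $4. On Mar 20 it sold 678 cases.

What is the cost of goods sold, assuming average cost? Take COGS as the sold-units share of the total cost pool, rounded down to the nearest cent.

COGS = $2,077.48

Mar 20, sell 678: 678/951 × $2,914.00 → $2,077.48
Ending inventory (cost pool remaining) = $836.52
Check: goods available $2,914.00 = COGS $2,077.48 + ending $836.52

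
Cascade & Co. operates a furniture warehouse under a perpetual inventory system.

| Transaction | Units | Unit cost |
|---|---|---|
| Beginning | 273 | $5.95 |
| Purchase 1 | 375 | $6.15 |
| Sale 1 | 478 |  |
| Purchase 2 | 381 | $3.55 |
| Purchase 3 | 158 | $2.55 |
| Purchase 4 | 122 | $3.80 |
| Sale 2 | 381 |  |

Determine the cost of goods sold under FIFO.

COGS = $4,679.65

Sale 1 (478) [FIFO — oldest first]: 273 @ $5.95 + 205 @ $6.15 = $2,885.10
Sale 2 (381) [FIFO — oldest first]: 170 @ $6.15 + 211 @ $3.55 = $1,794.55
Total COGS = $2,885.10 + $1,794.55 = $4,679.65
Ending inventory: 170 @ $3.55 + 158 @ $2.55 + 122 @ $3.80 = $1,470.00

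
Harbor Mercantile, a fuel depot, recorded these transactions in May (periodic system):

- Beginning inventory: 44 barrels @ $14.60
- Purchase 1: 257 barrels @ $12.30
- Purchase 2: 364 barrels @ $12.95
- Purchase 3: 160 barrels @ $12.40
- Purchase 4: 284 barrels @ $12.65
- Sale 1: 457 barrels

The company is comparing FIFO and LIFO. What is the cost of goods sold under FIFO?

COGS = $5,823.70

FIFO COGS: 44 @ $14.60 + 257 @ $12.30 + 156 @ $12.95 = $5,823.70
LIFO COGS: 284 @ $12.65 + 160 @ $12.40 + 13 @ $12.95 = $5,744.95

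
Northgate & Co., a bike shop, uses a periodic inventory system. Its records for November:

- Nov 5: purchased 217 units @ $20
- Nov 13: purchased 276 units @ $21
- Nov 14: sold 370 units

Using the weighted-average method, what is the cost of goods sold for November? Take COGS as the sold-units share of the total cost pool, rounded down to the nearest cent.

COGS = $7,607.13

Nov 14, sell 370: 370/493 × $10,136.00 → $7,607.13
Ending inventory (cost pool remaining) = $2,528.87
Check: goods available $10,136.00 = COGS $7,607.13 + ending $2,528.87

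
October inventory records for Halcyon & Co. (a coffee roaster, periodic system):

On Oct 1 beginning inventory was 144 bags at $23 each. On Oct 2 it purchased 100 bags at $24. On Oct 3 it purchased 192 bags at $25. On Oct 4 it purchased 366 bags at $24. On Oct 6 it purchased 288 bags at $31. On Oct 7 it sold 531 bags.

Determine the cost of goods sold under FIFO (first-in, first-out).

COGS = $12,792

Oct 7, 531 sold [FIFO — oldest first]: 144 @ $23 + 100 @ $24 + 192 @ $25 + 95 @ $24 = $12,792
Ending inventory: 271 @ $24 + 288 @ $31 = $15,432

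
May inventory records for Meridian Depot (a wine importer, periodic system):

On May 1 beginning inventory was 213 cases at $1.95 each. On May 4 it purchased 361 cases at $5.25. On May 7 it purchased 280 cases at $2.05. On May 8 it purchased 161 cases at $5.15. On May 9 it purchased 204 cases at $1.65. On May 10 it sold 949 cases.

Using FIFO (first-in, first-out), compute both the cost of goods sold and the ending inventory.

COGS = $3,373.85; ending inventory = $676.50

May 10, 949 sold [FIFO — oldest first]: 213 @ $1.95 + 361 @ $5.25 + 280 @ $2.05 + 95 @ $5.15 = $3,373.85
Ending inventory: 66 @ $5.15 + 204 @ $1.65 = $676.50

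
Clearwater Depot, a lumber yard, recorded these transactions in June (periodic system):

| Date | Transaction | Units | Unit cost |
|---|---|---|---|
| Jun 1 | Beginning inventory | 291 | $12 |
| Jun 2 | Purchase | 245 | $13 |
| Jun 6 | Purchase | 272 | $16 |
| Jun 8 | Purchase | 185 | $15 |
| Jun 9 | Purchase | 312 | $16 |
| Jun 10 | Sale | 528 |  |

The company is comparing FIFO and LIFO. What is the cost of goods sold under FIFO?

FIFO COGS: 291 @ $12 + 237 @ $13 = $6,573
LIFO COGS: 312 @ $16 + 185 @ $15 + 31 @ $16 = $8,263

COGS = $6,573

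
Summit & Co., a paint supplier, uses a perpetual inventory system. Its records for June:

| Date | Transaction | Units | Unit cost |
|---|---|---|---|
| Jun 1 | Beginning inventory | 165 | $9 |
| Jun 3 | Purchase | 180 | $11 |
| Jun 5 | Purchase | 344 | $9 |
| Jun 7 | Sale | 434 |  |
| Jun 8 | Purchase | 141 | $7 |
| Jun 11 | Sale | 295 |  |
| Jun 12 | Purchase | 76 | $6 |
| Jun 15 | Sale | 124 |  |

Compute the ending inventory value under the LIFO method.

Jun 7, 434 sold [LIFO — newest first]: 344 @ $9 + 90 @ $11 = $4,086
Jun 11, 295 sold [LIFO — newest first]: 141 @ $7 + 90 @ $11 + 64 @ $9 = $2,553
Jun 15, 124 sold [LIFO — newest first]: 76 @ $6 + 48 @ $9 = $888
Total COGS = $4,086 + $2,553 + $888 = $7,527
Ending inventory: 53 @ $9 = $477

Ending inventory = $477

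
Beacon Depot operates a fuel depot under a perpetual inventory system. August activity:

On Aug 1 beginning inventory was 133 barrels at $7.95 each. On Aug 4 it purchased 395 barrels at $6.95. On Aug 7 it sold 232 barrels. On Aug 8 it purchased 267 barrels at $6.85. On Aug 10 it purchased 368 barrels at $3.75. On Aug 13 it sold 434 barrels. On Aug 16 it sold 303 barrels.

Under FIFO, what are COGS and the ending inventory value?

Aug 7, 232 sold [FIFO — oldest first]: 133 @ $7.95 + 99 @ $6.95 = $1,745.40
Aug 13, 434 sold [FIFO — oldest first]: 296 @ $6.95 + 138 @ $6.85 = $3,002.50
Aug 16, 303 sold [FIFO — oldest first]: 129 @ $6.85 + 174 @ $3.75 = $1,536.15
Total COGS = $1,745.40 + $3,002.50 + $1,536.15 = $6,284.05
Ending inventory: 194 @ $3.75 = $727.50
Check: goods available $7,011.55 = COGS $6,284.05 + ending $727.50

COGS = $6,284.05; ending inventory = $727.50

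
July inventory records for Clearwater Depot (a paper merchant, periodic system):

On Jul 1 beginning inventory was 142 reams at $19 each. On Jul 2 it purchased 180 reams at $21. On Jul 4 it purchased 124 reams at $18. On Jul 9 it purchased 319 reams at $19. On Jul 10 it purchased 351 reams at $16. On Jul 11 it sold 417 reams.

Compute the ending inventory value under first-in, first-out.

Jul 11, 417 sold [FIFO — oldest first]: 142 @ $19 + 180 @ $21 + 95 @ $18 = $8,188
Ending inventory: 29 @ $18 + 319 @ $19 + 351 @ $16 = $12,199

Ending inventory = $12,199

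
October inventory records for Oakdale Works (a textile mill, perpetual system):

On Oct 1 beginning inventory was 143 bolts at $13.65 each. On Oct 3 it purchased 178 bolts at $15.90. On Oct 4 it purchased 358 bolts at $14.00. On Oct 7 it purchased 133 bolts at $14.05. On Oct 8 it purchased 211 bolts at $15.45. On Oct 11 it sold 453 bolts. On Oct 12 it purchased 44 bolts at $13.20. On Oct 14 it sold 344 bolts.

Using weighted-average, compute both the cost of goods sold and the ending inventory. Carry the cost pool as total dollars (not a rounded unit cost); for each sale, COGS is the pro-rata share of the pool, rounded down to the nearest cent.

After Oct 1: 143 on hand, pool $1,951.95 (≈ $13.6500 each)
After Oct 3: 321 on hand, pool $4,782.15 (≈ $14.8977 each)
After Oct 4: 679 on hand, pool $9,794.15 (≈ $14.4244 each)
After Oct 7: 812 on hand, pool $11,662.80 (≈ $14.3631 each)
After Oct 8: 1023 on hand, pool $14,922.75 (≈ $14.5872 each)
Oct 11, sell 453: 453/1023 × $14,922.75 → $6,608.02
After Oct 12: 614 on hand, pool $8,895.53 (≈ $14.4878 each)
Oct 14, sell 344: 344/614 × $8,895.53 → $4,983.81
Total COGS = $6,608.02 + $4,983.81 = $11,591.83
Ending inventory (cost pool remaining) = $3,911.72

COGS = $11,591.83; ending inventory = $3,911.72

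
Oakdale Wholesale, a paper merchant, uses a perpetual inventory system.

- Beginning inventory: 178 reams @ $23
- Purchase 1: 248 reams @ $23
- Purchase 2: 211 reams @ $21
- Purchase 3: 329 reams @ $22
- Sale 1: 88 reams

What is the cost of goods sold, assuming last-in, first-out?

COGS = $1,936

Sale 1 (88) [LIFO — newest first]: 88 @ $22 = $1,936
Ending inventory: 178 @ $23 + 248 @ $23 + 211 @ $21 + 241 @ $22 = $19,531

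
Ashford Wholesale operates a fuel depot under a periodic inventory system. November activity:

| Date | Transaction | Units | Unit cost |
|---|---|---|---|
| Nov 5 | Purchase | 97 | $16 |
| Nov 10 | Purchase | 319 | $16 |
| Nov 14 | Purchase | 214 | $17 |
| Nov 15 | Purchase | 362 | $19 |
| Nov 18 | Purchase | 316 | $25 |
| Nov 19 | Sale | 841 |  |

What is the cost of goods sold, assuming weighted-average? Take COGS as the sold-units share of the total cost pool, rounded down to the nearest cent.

Nov 19, sell 841: 841/1308 × $25,072.00 → $16,120.45
Ending inventory (cost pool remaining) = $8,951.55
Check: goods available $25,072.00 = COGS $16,120.45 + ending $8,951.55

COGS = $16,120.45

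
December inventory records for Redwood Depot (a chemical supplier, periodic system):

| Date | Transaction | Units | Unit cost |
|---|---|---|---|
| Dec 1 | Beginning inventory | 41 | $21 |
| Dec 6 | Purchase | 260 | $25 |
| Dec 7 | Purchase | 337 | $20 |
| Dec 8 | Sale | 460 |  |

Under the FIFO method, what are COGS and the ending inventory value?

COGS = $10,541; ending inventory = $3,560

Dec 8, 460 sold [FIFO — oldest first]: 41 @ $21 + 260 @ $25 + 159 @ $20 = $10,541
Ending inventory: 178 @ $20 = $3,560
Check: goods available $14,101 = COGS $10,541 + ending $3,560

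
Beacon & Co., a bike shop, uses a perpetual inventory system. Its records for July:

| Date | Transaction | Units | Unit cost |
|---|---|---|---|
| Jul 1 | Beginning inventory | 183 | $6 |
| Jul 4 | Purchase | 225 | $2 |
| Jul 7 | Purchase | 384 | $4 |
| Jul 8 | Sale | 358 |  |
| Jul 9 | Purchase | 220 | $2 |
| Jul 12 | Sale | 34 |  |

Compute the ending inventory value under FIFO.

Ending inventory = $2,008

Jul 8, 358 sold [FIFO — oldest first]: 183 @ $6 + 175 @ $2 = $1,448
Jul 12, 34 sold [FIFO — oldest first]: 34 @ $2 = $68
Total COGS = $1,448 + $68 = $1,516
Ending inventory: 16 @ $2 + 384 @ $4 + 220 @ $2 = $2,008
Check: goods available $3,524 = COGS $1,516 + ending $2,008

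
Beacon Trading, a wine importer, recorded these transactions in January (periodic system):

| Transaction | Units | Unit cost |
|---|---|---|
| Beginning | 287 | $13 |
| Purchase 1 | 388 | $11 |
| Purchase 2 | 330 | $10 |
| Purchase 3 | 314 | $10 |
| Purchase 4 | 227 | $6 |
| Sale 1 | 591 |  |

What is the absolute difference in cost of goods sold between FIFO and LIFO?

FIFO COGS: 287 @ $13 + 304 @ $11 = $7,075
LIFO COGS: 227 @ $6 + 314 @ $10 + 50 @ $10 = $5,002
Difference = |$7,075 − $5,002| = $2,073

$2,073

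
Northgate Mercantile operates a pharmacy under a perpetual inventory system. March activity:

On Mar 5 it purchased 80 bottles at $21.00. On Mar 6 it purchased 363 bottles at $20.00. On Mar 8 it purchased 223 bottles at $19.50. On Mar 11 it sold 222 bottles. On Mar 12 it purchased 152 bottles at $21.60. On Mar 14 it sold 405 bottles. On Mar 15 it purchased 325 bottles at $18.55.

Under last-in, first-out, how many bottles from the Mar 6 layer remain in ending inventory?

111

Mar 11, 222 sold [LIFO — newest first]: 222 @ $19.50 = $4,329.00
Mar 14, 405 sold [LIFO — newest first]: 152 @ $21.60 + 1 @ $19.50 + 252 @ $20.00 = $8,342.70
Total COGS = $4,329.00 + $8,342.70 = $12,671.70
Ending inventory: 80 @ $21.00 + 111 @ $20.00 + 325 @ $18.55 = $9,928.75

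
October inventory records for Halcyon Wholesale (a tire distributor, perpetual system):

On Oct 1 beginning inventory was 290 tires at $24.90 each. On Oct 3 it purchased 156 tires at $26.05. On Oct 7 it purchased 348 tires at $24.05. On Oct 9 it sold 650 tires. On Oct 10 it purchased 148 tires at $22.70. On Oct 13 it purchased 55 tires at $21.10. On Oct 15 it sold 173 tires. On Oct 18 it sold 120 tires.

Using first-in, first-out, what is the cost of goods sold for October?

COGS = $23,034.90

Oct 9, 650 sold [FIFO — oldest first]: 290 @ $24.90 + 156 @ $26.05 + 204 @ $24.05 = $16,191.00
Oct 15, 173 sold [FIFO — oldest first]: 144 @ $24.05 + 29 @ $22.70 = $4,121.50
Oct 18, 120 sold [FIFO — oldest first]: 119 @ $22.70 + 1 @ $21.10 = $2,722.40
Total COGS = $16,191.00 + $4,121.50 + $2,722.40 = $23,034.90
Ending inventory: 54 @ $21.10 = $1,139.40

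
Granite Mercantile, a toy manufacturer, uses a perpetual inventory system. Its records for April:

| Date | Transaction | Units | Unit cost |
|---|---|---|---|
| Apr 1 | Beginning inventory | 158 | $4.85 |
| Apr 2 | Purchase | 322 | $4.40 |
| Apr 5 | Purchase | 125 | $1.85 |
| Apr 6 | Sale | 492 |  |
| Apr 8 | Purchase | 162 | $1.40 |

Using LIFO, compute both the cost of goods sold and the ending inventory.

Apr 6, 492 sold [LIFO — newest first]: 125 @ $1.85 + 322 @ $4.40 + 45 @ $4.85 = $1,866.30
Ending inventory: 113 @ $4.85 + 162 @ $1.40 = $774.85

COGS = $1,866.30; ending inventory = $774.85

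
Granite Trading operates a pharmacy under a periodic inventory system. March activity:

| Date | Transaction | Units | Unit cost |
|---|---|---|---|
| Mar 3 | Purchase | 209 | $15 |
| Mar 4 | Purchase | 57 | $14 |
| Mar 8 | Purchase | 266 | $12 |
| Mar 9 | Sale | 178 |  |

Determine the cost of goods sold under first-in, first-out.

Mar 9, 178 sold [FIFO — oldest first]: 178 @ $15 = $2,670
Ending inventory: 31 @ $15 + 57 @ $14 + 266 @ $12 = $4,455
Check: goods available $7,125 = COGS $2,670 + ending $4,455

COGS = $2,670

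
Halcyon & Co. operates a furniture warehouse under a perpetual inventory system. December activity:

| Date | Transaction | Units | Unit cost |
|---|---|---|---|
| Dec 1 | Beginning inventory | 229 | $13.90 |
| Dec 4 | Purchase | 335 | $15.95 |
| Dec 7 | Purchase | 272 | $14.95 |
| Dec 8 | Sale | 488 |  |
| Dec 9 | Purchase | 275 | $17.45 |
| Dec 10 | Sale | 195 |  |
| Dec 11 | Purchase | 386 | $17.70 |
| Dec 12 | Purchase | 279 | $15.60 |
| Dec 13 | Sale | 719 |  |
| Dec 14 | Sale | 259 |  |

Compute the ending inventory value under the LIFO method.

Ending inventory = $1,598.50

Dec 8, 488 sold [LIFO — newest first]: 272 @ $14.95 + 216 @ $15.95 = $7,511.60
Dec 10, 195 sold [LIFO — newest first]: 195 @ $17.45 = $3,402.75
Dec 13, 719 sold [LIFO — newest first]: 279 @ $15.60 + 386 @ $17.70 + 54 @ $17.45 = $12,126.90
Dec 14, 259 sold [LIFO — newest first]: 26 @ $17.45 + 119 @ $15.95 + 114 @ $13.90 = $3,936.35
Total COGS = $7,511.60 + $3,402.75 + $12,126.90 + $3,936.35 = $26,977.60
Ending inventory: 115 @ $13.90 = $1,598.50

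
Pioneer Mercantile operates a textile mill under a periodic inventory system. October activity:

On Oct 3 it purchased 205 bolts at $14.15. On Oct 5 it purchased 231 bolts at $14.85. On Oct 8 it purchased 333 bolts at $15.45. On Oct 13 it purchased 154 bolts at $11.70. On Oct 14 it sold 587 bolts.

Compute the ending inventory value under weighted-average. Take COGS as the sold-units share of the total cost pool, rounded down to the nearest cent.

Ending inventory = $4,833.51

Oct 14, sell 587: 587/923 × $13,277.75 → $8,444.24
Ending inventory (cost pool remaining) = $4,833.51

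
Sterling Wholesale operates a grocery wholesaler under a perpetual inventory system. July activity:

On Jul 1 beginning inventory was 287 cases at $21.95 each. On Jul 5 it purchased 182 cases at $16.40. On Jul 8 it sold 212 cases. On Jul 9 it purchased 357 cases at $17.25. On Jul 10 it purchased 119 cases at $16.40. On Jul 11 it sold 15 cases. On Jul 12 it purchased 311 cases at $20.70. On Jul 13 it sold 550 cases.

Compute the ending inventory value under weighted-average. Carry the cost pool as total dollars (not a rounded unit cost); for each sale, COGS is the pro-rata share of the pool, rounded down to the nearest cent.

Ending inventory = $9,014.48

After Jul 1: 287 on hand, pool $6,299.65 (≈ $21.9500 each)
After Jul 5: 469 on hand, pool $9,284.45 (≈ $19.7963 each)
Jul 8, sell 212: 212/469 × $9,284.45 → $4,196.80
After Jul 9: 614 on hand, pool $11,245.90 (≈ $18.3158 each)
After Jul 10: 733 on hand, pool $13,197.50 (≈ $18.0048 each)
Jul 11, sell 15: 15/733 × $13,197.50 → $270.07
After Jul 12: 1029 on hand, pool $19,365.13 (≈ $18.8194 each)
Jul 13, sell 550: 550/1029 × $19,365.13 → $10,350.65
Total COGS = $4,196.80 + $270.07 + $10,350.65 = $14,817.52
Ending inventory (cost pool remaining) = $9,014.48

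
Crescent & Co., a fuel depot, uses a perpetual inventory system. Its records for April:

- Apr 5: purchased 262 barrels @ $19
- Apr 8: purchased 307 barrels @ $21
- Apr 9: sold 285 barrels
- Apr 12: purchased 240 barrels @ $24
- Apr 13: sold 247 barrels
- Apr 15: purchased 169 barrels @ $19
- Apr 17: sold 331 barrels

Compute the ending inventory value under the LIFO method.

Ending inventory = $2,185

Apr 9, 285 sold [LIFO — newest first]: 285 @ $21 = $5,985
Apr 13, 247 sold [LIFO — newest first]: 240 @ $24 + 7 @ $21 = $5,907
Apr 17, 331 sold [LIFO — newest first]: 169 @ $19 + 15 @ $21 + 147 @ $19 = $6,319
Total COGS = $5,985 + $5,907 + $6,319 = $18,211
Ending inventory: 115 @ $19 = $2,185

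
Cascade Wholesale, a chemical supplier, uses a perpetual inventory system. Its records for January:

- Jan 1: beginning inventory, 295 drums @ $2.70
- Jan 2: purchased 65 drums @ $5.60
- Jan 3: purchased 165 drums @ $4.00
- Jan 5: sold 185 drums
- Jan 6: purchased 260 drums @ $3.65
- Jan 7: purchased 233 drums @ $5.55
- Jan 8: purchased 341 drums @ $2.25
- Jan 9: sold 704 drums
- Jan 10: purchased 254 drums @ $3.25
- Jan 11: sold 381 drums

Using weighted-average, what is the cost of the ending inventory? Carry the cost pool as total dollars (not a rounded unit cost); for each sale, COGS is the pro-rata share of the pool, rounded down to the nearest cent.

Ending inventory = $1,185.48

After Jan 1: 295 on hand, pool $796.50 (≈ $2.7000 each)
After Jan 2: 360 on hand, pool $1,160.50 (≈ $3.2236 each)
After Jan 3: 525 on hand, pool $1,820.50 (≈ $3.4676 each)
Jan 5, sell 185: 185/525 × $1,820.50 → $641.50
After Jan 6: 600 on hand, pool $2,128.00 (≈ $3.5467 each)
After Jan 7: 833 on hand, pool $3,421.15 (≈ $4.1070 each)
After Jan 8: 1174 on hand, pool $4,188.40 (≈ $3.5676 each)
Jan 9, sell 704: 704/1174 × $4,188.40 → $2,511.61
After Jan 10: 724 on hand, pool $2,502.29 (≈ $3.4562 each)
Jan 11, sell 381: 381/724 × $2,502.29 → $1,316.81
Total COGS = $641.50 + $2,511.61 + $1,316.81 = $4,469.92
Ending inventory (cost pool remaining) = $1,185.48
Check: goods available $5,655.40 = COGS $4,469.92 + ending $1,185.48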